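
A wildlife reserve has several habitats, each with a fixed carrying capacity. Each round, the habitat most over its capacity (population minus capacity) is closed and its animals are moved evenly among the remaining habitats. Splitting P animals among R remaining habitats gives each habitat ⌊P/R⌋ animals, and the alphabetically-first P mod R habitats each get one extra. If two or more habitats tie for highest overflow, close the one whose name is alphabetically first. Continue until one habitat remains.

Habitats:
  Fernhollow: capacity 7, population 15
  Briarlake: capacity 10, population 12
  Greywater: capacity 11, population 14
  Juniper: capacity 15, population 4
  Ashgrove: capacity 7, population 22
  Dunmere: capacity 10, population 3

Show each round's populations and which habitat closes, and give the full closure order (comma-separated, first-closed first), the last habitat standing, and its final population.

Round 1: Ashgrove=22 Briarlake=12 Dunmere=3 Fernhollow=15 Greywater=14 Juniper=4 → close Ashgrove (overflow 15)
  22÷5 = 4 each, +1 to first 2
Round 2: Briarlake=17 Dunmere=8 Fernhollow=19 Greywater=18 Juniper=8 → close Fernhollow (overflow 12)
  19÷4 = 4 each, +1 to first 3
Round 3: Briarlake=22 Dunmere=13 Greywater=23 Juniper=12 → close Briarlake (overflow 12)
  22÷3 = 7 each, +1 to first 1
Round 4: Dunmere=21 Greywater=30 Juniper=19 → close Greywater (overflow 19)
  30÷2 = 15 each, +1 to first 0
Round 5: Dunmere=36 Juniper=34 → close Dunmere (overflow 26)
  36÷1 = 36 each, +1 to first 0

Closure order: Ashgrove, Fernhollow, Briarlake, Greywater, Dunmere
Last habitat: Juniper with 70 animals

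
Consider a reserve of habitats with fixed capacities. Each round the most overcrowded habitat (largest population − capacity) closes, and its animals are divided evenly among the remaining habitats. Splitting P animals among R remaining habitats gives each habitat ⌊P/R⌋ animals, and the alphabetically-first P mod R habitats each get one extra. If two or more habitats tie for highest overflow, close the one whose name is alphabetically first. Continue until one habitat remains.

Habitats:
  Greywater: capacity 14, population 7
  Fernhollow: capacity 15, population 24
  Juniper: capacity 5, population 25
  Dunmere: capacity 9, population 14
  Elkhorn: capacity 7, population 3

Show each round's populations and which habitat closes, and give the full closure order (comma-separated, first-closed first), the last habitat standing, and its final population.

Closure order: Juniper, Fernhollow, Dunmere, Elkhorn
Last habitat: Greywater with 73 animals

Round 1: Dunmere=14 Elkhorn=3 Fernhollow=24 Greywater=7 Juniper=25 → close Juniper (overflow 20)
  25÷4 = 6 each, +1 to first 1
Round 2: Dunmere=21 Elkhorn=9 Fernhollow=30 Greywater=13 → close Fernhollow (overflow 15)
  30÷3 = 10 each, +1 to first 0
Round 3: Dunmere=31 Elkhorn=19 Greywater=23 → close Dunmere (overflow 22)
  31÷2 = 15 each, +1 to first 1
Round 4: Elkhorn=35 Greywater=38 → close Elkhorn (overflow 28)
  35÷1 = 35 each, +1 to first 0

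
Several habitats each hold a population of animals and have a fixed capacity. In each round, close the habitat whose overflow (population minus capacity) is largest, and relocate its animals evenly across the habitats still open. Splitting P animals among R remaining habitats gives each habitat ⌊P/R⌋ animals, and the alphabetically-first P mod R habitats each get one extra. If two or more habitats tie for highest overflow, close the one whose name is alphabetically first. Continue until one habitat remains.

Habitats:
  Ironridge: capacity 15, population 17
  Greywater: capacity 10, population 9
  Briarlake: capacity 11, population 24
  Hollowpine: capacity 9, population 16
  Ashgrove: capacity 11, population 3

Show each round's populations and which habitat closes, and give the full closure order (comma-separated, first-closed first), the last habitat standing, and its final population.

Round 1: Ashgrove=3 Briarlake=24 Greywater=9 Hollowpine=16 Ironridge=17 → close Briarlake (overflow 13)
  24÷4 = 6 each, +1 to first 0
Round 2: Ashgrove=9 Greywater=15 Hollowpine=22 Ironridge=23 → close Hollowpine (overflow 13)
  22÷3 = 7 each, +1 to first 1
Round 3: Ashgrove=17 Greywater=22 Ironridge=30 → close Ironridge (overflow 15)
  30÷2 = 15 each, +1 to first 0
Round 4: Ashgrove=32 Greywater=37 → close Greywater (overflow 27)
  37÷1 = 37 each, +1 to first 0

Closure order: Briarlake, Hollowpine, Ironridge, Greywater
Last habitat: Ashgrove with 69 animals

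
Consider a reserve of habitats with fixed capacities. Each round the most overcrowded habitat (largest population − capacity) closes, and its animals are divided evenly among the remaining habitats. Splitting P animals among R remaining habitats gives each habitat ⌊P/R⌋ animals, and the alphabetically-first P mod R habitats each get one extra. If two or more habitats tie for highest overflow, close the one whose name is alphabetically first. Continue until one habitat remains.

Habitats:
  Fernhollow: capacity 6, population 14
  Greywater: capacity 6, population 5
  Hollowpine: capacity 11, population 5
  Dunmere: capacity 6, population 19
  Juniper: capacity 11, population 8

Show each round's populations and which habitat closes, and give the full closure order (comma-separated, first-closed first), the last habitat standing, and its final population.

Round 1: Dunmere=19 Fernhollow=14 Greywater=5 Hollowpine=5 Juniper=8 → close Dunmere (overflow 13)
  19÷4 = 4 each, +1 to first 3
Round 2: Fernhollow=19 Greywater=10 Hollowpine=10 Juniper=12 → close Fernhollow (overflow 13)
  19÷3 = 6 each, +1 to first 1
Round 3: Greywater=17 Hollowpine=16 Juniper=18 → close Greywater (overflow 11)
  17÷2 = 8 each, +1 to first 1
Round 4: Hollowpine=25 Juniper=26 → close Juniper (overflow 15)
  26÷1 = 26 each, +1 to first 0

Closure order: Dunmere, Fernhollow, Greywater, Juniper
Last habitat: Hollowpine with 51 animals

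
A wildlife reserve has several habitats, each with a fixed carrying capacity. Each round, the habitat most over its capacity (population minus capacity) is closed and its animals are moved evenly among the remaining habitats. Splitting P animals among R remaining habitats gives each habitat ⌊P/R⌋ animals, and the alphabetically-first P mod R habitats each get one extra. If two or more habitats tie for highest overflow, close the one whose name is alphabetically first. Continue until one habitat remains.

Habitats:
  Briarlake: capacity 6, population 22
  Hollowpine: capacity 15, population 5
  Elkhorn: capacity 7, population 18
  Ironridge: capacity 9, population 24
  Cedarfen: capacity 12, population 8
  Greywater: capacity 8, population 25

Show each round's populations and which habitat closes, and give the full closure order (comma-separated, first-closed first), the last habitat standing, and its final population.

Closure order: Greywater, Briarlake, Ironridge, Elkhorn, Cedarfen
Last habitat: Hollowpine with 102 animals

Round 1: Briarlake=22 Cedarfen=8 Elkhorn=18 Greywater=25 Hollowpine=5 Ironridge=24 → close Greywater (overflow 17)
  25÷5 = 5 each, +1 to first 0
Round 2: Briarlake=27 Cedarfen=13 Elkhorn=23 Hollowpine=10 Ironridge=29 → close Briarlake (overflow 21)
  27÷4 = 6 each, +1 to first 3
Round 3: Cedarfen=20 Elkhorn=30 Hollowpine=17 Ironridge=35 → close Ironridge (overflow 26)
  35÷3 = 11 each, +1 to first 2
Round 4: Cedarfen=32 Elkhorn=42 Hollowpine=28 → close Elkhorn (overflow 35)
  42÷2 = 21 each, +1 to first 0
Round 5: Cedarfen=53 Hollowpine=49 → close Cedarfen (overflow 41)
  53÷1 = 53 each, +1 to first 0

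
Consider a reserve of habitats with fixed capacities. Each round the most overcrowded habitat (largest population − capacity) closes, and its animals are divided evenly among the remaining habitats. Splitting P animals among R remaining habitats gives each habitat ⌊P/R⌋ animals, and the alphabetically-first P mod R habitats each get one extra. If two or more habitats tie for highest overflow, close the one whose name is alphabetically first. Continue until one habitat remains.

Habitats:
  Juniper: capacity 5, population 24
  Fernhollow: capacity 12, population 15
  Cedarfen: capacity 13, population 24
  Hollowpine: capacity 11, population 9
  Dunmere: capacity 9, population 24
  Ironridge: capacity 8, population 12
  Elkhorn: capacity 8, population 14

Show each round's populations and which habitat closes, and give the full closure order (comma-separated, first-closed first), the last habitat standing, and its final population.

Round 1: Cedarfen=24 Dunmere=24 Elkhorn=14 Fernhollow=15 Hollowpine=9 Ironridge=12 Juniper=24 → close Juniper (overflow 19)
  24÷6 = 4 each, +1 to first 0
Round 2: Cedarfen=28 Dunmere=28 Elkhorn=18 Fernhollow=19 Hollowpine=13 Ironridge=16 → close Dunmere (overflow 19)
  28÷5 = 5 each, +1 to first 3
Round 3: Cedarfen=34 Elkhorn=24 Fernhollow=25 Hollowpine=18 Ironridge=21 → close Cedarfen (overflow 21)
  34÷4 = 8 each, +1 to first 2
Round 4: Elkhorn=33 Fernhollow=34 Hollowpine=26 Ironridge=29 → close Elkhorn (overflow 25)
  33÷3 = 11 each, +1 to first 0
Round 5: Fernhollow=45 Hollowpine=37 Ironridge=40 → close Fernhollow (overflow 33)
  45÷2 = 22 each, +1 to first 1
Round 6: Hollowpine=60 Ironridge=62 → close Ironridge (overflow 54)
  62÷1 = 62 each, +1 to first 0

Closure order: Juniper, Dunmere, Cedarfen, Elkhorn, Fernhollow, Ironridge
Last habitat: Hollowpine with 122 animals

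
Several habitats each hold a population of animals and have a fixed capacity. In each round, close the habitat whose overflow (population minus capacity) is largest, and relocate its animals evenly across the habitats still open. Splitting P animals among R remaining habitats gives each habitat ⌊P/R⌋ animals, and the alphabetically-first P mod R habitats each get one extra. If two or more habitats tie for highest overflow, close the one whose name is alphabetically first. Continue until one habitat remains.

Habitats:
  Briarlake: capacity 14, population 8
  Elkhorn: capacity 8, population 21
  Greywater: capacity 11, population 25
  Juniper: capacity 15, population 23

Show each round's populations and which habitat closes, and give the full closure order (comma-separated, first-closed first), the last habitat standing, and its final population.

Round 1: Briarlake=8 Elkhorn=21 Greywater=25 Juniper=23 → close Greywater (overflow 14)
  25÷3 = 8 each, +1 to first 1
Round 2: Briarlake=17 Elkhorn=29 Juniper=31 → close Elkhorn (overflow 21)
  29÷2 = 14 each, +1 to first 1
Round 3: Briarlake=32 Juniper=45 → close Juniper (overflow 30)
  45÷1 = 45 each, +1 to first 0

Closure order: Greywater, Elkhorn, Juniper
Last habitat: Briarlake with 77 animals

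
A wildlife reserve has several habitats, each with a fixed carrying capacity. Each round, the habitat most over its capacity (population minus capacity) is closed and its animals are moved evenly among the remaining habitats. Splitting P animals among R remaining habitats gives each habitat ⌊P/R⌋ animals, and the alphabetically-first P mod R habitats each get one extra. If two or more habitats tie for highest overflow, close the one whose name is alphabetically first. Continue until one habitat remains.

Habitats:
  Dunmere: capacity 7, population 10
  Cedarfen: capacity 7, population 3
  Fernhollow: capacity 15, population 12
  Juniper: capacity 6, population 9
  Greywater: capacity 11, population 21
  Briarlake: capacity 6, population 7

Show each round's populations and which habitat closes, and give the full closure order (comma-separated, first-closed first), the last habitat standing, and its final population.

Closure order: Greywater, Dunmere, Briarlake, Juniper, Cedarfen
Last habitat: Fernhollow with 62 animals

Round 1: Briarlake=7 Cedarfen=3 Dunmere=10 Fernhollow=12 Greywater=21 Juniper=9 → close Greywater (overflow 10)
  21÷5 = 4 each, +1 to first 1
Round 2: Briarlake=12 Cedarfen=7 Dunmere=14 Fernhollow=16 Juniper=13 → close Dunmere (overflow 7)
  14÷4 = 3 each, +1 to first 2
Round 3: Briarlake=16 Cedarfen=11 Fernhollow=19 Juniper=16 → close Briarlake (overflow 10)
  16÷3 = 5 each, +1 to first 1
Round 4: Cedarfen=17 Fernhollow=24 Juniper=21 → close Juniper (overflow 15)
  21÷2 = 10 each, +1 to first 1
Round 5: Cedarfen=28 Fernhollow=34 → close Cedarfen (overflow 21)
  28÷1 = 28 each, +1 to first 0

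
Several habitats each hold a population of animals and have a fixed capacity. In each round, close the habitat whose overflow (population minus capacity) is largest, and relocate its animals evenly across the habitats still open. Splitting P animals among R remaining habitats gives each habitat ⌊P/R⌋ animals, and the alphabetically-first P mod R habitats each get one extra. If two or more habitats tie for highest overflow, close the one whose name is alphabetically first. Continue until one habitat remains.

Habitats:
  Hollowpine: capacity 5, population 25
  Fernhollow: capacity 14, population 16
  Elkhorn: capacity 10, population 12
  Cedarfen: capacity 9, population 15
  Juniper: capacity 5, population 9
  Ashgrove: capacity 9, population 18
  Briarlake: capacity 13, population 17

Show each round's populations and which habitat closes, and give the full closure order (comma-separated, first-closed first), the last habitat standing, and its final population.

Round 1: Ashgrove=18 Briarlake=17 Cedarfen=15 Elkhorn=12 Fernhollow=16 Hollowpine=25 Juniper=9 → close Hollowpine (overflow 20)
  25÷6 = 4 each, +1 to first 1
Round 2: Ashgrove=23 Briarlake=21 Cedarfen=19 Elkhorn=16 Fernhollow=20 Juniper=13 → close Ashgrove (overflow 14)
  23÷5 = 4 each, +1 to first 3
Round 3: Briarlake=26 Cedarfen=24 Elkhorn=21 Fernhollow=24 Juniper=17 → close Cedarfen (overflow 15)
  24÷4 = 6 each, +1 to first 0
Round 4: Briarlake=32 Elkhorn=27 Fernhollow=30 Juniper=23 → close Briarlake (overflow 19)
  32÷3 = 10 each, +1 to first 2
Round 5: Elkhorn=38 Fernhollow=41 Juniper=33 → close Elkhorn (overflow 28)
  38÷2 = 19 each, +1 to first 0
Round 6: Fernhollow=60 Juniper=52 → close Juniper (overflow 47)
  52÷1 = 52 each, +1 to first 0

Closure order: Hollowpine, Ashgrove, Cedarfen, Briarlake, Elkhorn, Juniper
Last habitat: Fernhollow with 112 animals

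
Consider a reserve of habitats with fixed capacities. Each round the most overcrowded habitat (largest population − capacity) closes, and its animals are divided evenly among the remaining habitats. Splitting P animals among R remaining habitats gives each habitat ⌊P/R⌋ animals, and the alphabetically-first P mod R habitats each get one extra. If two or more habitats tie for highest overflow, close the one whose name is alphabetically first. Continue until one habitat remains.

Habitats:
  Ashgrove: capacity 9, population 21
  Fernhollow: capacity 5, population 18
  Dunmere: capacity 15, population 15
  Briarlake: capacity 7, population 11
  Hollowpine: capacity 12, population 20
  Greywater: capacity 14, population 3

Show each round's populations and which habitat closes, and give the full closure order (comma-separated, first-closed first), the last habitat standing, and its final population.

Round 1: Ashgrove=21 Briarlake=11 Dunmere=15 Fernhollow=18 Greywater=3 Hollowpine=20 → close Fernhollow (overflow 13)
  18÷5 = 3 each, +1 to first 3
Round 2: Ashgrove=25 Briarlake=15 Dunmere=19 Greywater=6 Hollowpine=23 → close Ashgrove (overflow 16)
  25÷4 = 6 each, +1 to first 1
Round 3: Briarlake=22 Dunmere=25 Greywater=12 Hollowpine=29 → close Hollowpine (overflow 17)
  29÷3 = 9 each, +1 to first 2
Round 4: Briarlake=32 Dunmere=35 Greywater=21 → close Briarlake (overflow 25)
  32÷2 = 16 each, +1 to first 0
Round 5: Dunmere=51 Greywater=37 → close Dunmere (overflow 36)
  51÷1 = 51 each, +1 to first 0

Closure order: Fernhollow, Ashgrove, Hollowpine, Briarlake, Dunmere
Last habitat: Greywater with 88 animals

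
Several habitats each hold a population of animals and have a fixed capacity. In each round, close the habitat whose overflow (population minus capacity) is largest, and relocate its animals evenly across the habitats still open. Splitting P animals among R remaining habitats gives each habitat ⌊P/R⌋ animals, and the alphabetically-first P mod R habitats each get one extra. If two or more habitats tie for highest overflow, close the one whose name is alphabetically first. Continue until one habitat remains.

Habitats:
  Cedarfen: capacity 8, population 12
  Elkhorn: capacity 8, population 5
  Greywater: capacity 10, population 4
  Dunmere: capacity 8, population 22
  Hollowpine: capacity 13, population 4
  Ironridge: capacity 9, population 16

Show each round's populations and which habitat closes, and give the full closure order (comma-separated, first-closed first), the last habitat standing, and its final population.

Closure order: Dunmere, Ironridge, Cedarfen, Elkhorn, Greywater
Last habitat: Hollowpine with 63 animals

Round 1: Cedarfen=12 Dunmere=22 Elkhorn=5 Greywater=4 Hollowpine=4 Ironridge=16 → close Dunmere (overflow 14)
  22÷5 = 4 each, +1 to first 2
Round 2: Cedarfen=17 Elkhorn=10 Greywater=8 Hollowpine=8 Ironridge=20 → close Ironridge (overflow 11)
  20÷4 = 5 each, +1 to first 0
Round 3: Cedarfen=22 Elkhorn=15 Greywater=13 Hollowpine=13 → close Cedarfen (overflow 14)
  22÷3 = 7 each, +1 to first 1
Round 4: Elkhorn=23 Greywater=20 Hollowpine=20 → close Elkhorn (overflow 15)
  23÷2 = 11 each, +1 to first 1
Round 5: Greywater=32 Hollowpine=31 → close Greywater (overflow 22)
  32÷1 = 32 each, +1 to first 0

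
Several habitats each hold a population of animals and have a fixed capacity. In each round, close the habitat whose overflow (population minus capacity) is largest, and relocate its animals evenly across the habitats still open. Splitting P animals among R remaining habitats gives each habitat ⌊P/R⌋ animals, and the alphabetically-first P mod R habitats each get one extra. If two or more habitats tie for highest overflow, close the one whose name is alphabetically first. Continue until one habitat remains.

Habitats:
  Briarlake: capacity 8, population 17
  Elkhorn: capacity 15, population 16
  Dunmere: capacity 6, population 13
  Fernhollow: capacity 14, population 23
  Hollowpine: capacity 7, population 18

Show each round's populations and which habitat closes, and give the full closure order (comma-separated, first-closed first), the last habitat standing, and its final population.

Round 1: Briarlake=17 Dunmere=13 Elkhorn=16 Fernhollow=23 Hollowpine=18 → close Hollowpine (overflow 11)
  18÷4 = 4 each, +1 to first 2
Round 2: Briarlake=22 Dunmere=18 Elkhorn=20 Fernhollow=27 → close Briarlake (overflow 14)
  22÷3 = 7 each, +1 to first 1
Round 3: Dunmere=26 Elkhorn=27 Fernhollow=34 → close Dunmere (overflow 20)
  26÷2 = 13 each, +1 to first 0
Round 4: Elkhorn=40 Fernhollow=47 → close Fernhollow (overflow 33)
  47÷1 = 47 each, +1 to first 0

Closure order: Hollowpine, Briarlake, Dunmere, Fernhollow
Last habitat: Elkhorn with 87 animals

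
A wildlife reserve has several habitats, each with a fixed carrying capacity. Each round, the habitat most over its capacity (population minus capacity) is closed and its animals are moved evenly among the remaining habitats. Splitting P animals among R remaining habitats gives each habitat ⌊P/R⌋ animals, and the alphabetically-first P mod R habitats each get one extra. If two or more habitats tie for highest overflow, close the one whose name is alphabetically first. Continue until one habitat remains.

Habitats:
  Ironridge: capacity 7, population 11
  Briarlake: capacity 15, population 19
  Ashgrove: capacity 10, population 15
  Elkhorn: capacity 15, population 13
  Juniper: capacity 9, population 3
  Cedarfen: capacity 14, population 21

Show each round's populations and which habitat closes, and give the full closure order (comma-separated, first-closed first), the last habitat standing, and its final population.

Round 1: Ashgrove=15 Briarlake=19 Cedarfen=21 Elkhorn=13 Ironridge=11 Juniper=3 → close Cedarfen (overflow 7)
  21÷5 = 4 each, +1 to first 1
Round 2: Ashgrove=20 Briarlake=23 Elkhorn=17 Ironridge=15 Juniper=7 → close Ashgrove (overflow 10)
  20÷4 = 5 each, +1 to first 0
Round 3: Briarlake=28 Elkhorn=22 Ironridge=20 Juniper=12 → close Briarlake (overflow 13)
  28÷3 = 9 each, +1 to first 1
Round 4: Elkhorn=32 Ironridge=29 Juniper=21 → close Ironridge (overflow 22)
  29÷2 = 14 each, +1 to first 1
Round 5: Elkhorn=47 Juniper=35 → close Elkhorn (overflow 32)
  47÷1 = 47 each, +1 to first 0

Closure order: Cedarfen, Ashgrove, Briarlake, Ironridge, Elkhorn
Last habitat: Juniper with 82 animals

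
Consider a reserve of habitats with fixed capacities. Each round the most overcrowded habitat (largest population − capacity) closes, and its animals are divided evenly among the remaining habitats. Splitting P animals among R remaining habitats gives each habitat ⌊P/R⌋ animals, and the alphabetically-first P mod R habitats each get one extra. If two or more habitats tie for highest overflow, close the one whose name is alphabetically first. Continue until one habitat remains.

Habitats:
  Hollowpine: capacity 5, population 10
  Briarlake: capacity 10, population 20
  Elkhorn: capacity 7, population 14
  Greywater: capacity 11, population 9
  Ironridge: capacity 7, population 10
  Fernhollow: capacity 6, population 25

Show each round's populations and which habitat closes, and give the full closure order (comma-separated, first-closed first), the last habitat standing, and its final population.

Round 1: Briarlake=20 Elkhorn=14 Fernhollow=25 Greywater=9 Hollowpine=10 Ironridge=10 → close Fernhollow (overflow 19)
  25÷5 = 5 each, +1 to first 0
Round 2: Briarlake=25 Elkhorn=19 Greywater=14 Hollowpine=15 Ironridge=15 → close Briarlake (overflow 15)
  25÷4 = 6 each, +1 to first 1
Round 3: Elkhorn=26 Greywater=20 Hollowpine=21 Ironridge=21 → close Elkhorn (overflow 19)
  26÷3 = 8 each, +1 to first 2
Round 4: Greywater=29 Hollowpine=30 Ironridge=29 → close Hollowpine (overflow 25)
  30÷2 = 15 each, +1 to first 0
Round 5: Greywater=44 Ironridge=44 → close Ironridge (overflow 37)
  44÷1 = 44 each, +1 to first 0

Closure order: Fernhollow, Briarlake, Elkhorn, Hollowpine, Ironridge
Last habitat: Greywater with 88 animals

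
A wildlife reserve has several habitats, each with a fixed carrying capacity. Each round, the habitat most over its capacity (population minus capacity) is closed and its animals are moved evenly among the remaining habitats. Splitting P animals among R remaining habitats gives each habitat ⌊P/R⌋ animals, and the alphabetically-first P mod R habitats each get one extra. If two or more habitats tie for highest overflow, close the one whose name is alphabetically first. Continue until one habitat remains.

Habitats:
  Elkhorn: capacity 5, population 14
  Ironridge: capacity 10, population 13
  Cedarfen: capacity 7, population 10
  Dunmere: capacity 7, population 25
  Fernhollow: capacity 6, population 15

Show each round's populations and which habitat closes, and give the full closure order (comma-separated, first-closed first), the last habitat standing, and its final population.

Closure order: Dunmere, Elkhorn, Fernhollow, Cedarfen
Last habitat: Ironridge with 77 animals

Round 1: Cedarfen=10 Dunmere=25 Elkhorn=14 Fernhollow=15 Ironridge=13 → close Dunmere (overflow 18)
  25÷4 = 6 each, +1 to first 1
Round 2: Cedarfen=17 Elkhorn=20 Fernhollow=21 Ironridge=19 → close Elkhorn (overflow 15)
  20÷3 = 6 each, +1 to first 2
Round 3: Cedarfen=24 Fernhollow=28 Ironridge=25 → close Fernhollow (overflow 22)
  28÷2 = 14 each, +1 to first 0
Round 4: Cedarfen=38 Ironridge=39 → close Cedarfen (overflow 31)
  38÷1 = 38 each, +1 to first 0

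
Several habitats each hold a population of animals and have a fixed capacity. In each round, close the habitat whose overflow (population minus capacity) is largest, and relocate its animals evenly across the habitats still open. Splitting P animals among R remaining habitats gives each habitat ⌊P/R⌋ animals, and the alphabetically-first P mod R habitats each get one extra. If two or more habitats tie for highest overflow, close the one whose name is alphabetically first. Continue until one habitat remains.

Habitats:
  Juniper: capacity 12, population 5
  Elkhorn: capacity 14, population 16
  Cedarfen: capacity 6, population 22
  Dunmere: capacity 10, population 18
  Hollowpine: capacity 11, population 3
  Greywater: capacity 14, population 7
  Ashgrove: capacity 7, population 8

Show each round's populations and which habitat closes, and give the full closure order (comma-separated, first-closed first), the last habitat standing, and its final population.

Round 1: Ashgrove=8 Cedarfen=22 Dunmere=18 Elkhorn=16 Greywater=7 Hollowpine=3 Juniper=5 → close Cedarfen (overflow 16)
  22÷6 = 3 each, +1 to first 4
Round 2: Ashgrove=12 Dunmere=22 Elkhorn=20 Greywater=11 Hollowpine=6 Juniper=8 → close Dunmere (overflow 12)
  22÷5 = 4 each, +1 to first 2
Round 3: Ashgrove=17 Elkhorn=25 Greywater=15 Hollowpine=10 Juniper=12 → close Elkhorn (overflow 11)
  25÷4 = 6 each, +1 to first 1
Round 4: Ashgrove=24 Greywater=21 Hollowpine=16 Juniper=18 → close Ashgrove (overflow 17)
  24÷3 = 8 each, +1 to first 0
Round 5: Greywater=29 Hollowpine=24 Juniper=26 → close Greywater (overflow 15)
  29÷2 = 14 each, +1 to first 1
Round 6: Hollowpine=39 Juniper=40 → close Hollowpine (overflow 28)
  39÷1 = 39 each, +1 to first 0

Closure order: Cedarfen, Dunmere, Elkhorn, Ashgrove, Greywater, Hollowpine
Last habitat: Juniper with 79 animals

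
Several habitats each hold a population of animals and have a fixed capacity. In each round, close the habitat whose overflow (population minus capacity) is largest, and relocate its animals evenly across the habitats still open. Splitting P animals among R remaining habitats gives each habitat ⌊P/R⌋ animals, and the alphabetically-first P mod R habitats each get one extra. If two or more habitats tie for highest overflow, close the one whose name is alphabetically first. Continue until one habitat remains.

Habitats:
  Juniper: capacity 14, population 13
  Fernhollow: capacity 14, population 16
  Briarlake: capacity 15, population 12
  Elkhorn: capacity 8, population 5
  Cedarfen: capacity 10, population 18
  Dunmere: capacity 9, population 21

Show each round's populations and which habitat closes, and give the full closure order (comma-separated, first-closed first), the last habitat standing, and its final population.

Closure order: Dunmere, Cedarfen, Fernhollow, Briarlake, Juniper
Last habitat: Elkhorn with 85 animals

Round 1: Briarlake=12 Cedarfen=18 Dunmere=21 Elkhorn=5 Fernhollow=16 Juniper=13 → close Dunmere (overflow 12)
  21÷5 = 4 each, +1 to first 1
Round 2: Briarlake=17 Cedarfen=22 Elkhorn=9 Fernhollow=20 Juniper=17 → close Cedarfen (overflow 12)
  22÷4 = 5 each, +1 to first 2
Round 3: Briarlake=23 Elkhorn=15 Fernhollow=25 Juniper=22 → close Fernhollow (overflow 11)
  25÷3 = 8 each, +1 to first 1
Round 4: Briarlake=32 Elkhorn=23 Juniper=30 → close Briarlake (overflow 17)
  32÷2 = 16 each, +1 to first 0
Round 5: Elkhorn=39 Juniper=46 → close Juniper (overflow 32)
  46÷1 = 46 each, +1 to first 0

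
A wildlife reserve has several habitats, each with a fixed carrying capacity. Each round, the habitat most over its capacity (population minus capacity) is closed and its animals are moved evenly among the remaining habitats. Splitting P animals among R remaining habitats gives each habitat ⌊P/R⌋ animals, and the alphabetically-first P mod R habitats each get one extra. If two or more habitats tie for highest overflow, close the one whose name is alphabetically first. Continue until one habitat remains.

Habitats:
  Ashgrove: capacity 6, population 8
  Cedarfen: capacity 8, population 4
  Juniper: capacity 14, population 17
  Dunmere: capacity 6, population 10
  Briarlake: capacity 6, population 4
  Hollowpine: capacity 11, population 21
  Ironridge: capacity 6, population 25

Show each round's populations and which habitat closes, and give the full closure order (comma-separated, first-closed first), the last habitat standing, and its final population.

Closure order: Ironridge, Hollowpine, Dunmere, Ashgrove, Juniper, Briarlake
Last habitat: Cedarfen with 89 animals

Round 1: Ashgrove=8 Briarlake=4 Cedarfen=4 Dunmere=10 Hollowpine=21 Ironridge=25 Juniper=17 → close Ironridge (overflow 19)
  25÷6 = 4 each, +1 to first 1
Round 2: Ashgrove=13 Briarlake=8 Cedarfen=8 Dunmere=14 Hollowpine=25 Juniper=21 → close Hollowpine (overflow 14)
  25÷5 = 5 each, +1 to first 0
Round 3: Ashgrove=18 Briarlake=13 Cedarfen=13 Dunmere=19 Juniper=26 → close Dunmere (overflow 13)
  19÷4 = 4 each, +1 to first 3
Round 4: Ashgrove=23 Briarlake=18 Cedarfen=18 Juniper=30 → close Ashgrove (overflow 17)
  23÷3 = 7 each, +1 to first 2
Round 5: Briarlake=26 Cedarfen=26 Juniper=37 → close Juniper (overflow 23)
  37÷2 = 18 each, +1 to first 1
Round 6: Briarlake=45 Cedarfen=44 → close Briarlake (overflow 39)
  45÷1 = 45 each, +1 to first 0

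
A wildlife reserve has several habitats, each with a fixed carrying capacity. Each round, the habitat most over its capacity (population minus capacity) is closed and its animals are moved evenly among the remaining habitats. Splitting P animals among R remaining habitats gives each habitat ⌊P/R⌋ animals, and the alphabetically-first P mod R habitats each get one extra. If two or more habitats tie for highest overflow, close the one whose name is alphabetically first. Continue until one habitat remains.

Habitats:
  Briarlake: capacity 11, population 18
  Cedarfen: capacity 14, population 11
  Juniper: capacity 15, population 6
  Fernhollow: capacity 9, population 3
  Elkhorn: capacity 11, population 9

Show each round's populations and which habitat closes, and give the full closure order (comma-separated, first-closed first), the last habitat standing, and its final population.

Closure order: Briarlake, Elkhorn, Cedarfen, Fernhollow
Last habitat: Juniper with 47 animals

Round 1: Briarlake=18 Cedarfen=11 Elkhorn=9 Fernhollow=3 Juniper=6 → close Briarlake (overflow 7)
  18÷4 = 4 each, +1 to first 2
Round 2: Cedarfen=16 Elkhorn=14 Fernhollow=7 Juniper=10 → close Elkhorn (overflow 3)
  14÷3 = 4 each, +1 to first 2
Round 3: Cedarfen=21 Fernhollow=12 Juniper=14 → close Cedarfen (overflow 7)
  21÷2 = 10 each, +1 to first 1
Round 4: Fernhollow=23 Juniper=24 → close Fernhollow (overflow 14)
  23÷1 = 23 each, +1 to first 0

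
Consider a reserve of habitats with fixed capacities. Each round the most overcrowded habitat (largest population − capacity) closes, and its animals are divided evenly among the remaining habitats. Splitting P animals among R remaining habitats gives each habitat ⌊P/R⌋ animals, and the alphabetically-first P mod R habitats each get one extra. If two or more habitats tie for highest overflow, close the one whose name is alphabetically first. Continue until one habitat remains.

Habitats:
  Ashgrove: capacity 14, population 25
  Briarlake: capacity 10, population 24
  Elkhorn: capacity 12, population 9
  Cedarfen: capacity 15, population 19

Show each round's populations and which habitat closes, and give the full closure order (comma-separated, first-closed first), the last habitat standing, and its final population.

Closure order: Briarlake, Ashgrove, Cedarfen
Last habitat: Elkhorn with 77 animals

Round 1: Ashgrove=25 Briarlake=24 Cedarfen=19 Elkhorn=9 → close Briarlake (overflow 14)
  24÷3 = 8 each, +1 to first 0
Round 2: Ashgrove=33 Cedarfen=27 Elkhorn=17 → close Ashgrove (overflow 19)
  33÷2 = 16 each, +1 to first 1
Round 3: Cedarfen=44 Elkhorn=33 → close Cedarfen (overflow 29)
  44÷1 = 44 each, +1 to first 0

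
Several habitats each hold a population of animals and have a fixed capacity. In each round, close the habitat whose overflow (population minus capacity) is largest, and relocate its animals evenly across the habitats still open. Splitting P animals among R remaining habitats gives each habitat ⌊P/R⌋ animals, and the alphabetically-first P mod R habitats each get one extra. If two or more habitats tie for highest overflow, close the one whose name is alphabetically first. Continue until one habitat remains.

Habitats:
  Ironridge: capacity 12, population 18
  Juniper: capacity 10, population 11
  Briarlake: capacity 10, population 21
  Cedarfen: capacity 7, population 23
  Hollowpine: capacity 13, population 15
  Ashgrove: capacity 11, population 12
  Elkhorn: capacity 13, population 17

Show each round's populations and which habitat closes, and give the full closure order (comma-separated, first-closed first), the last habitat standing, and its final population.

Round 1: Ashgrove=12 Briarlake=21 Cedarfen=23 Elkhorn=17 Hollowpine=15 Ironridge=18 Juniper=11 → close Cedarfen (overflow 16)
  23÷6 = 3 each, +1 to first 5
Round 2: Ashgrove=16 Briarlake=25 Elkhorn=21 Hollowpine=19 Ironridge=22 Juniper=14 → close Briarlake (overflow 15)
  25÷5 = 5 each, +1 to first 0
Round 3: Ashgrove=21 Elkhorn=26 Hollowpine=24 Ironridge=27 Juniper=19 → close Ironridge (overflow 15)
  27÷4 = 6 each, +1 to first 3
Round 4: Ashgrove=28 Elkhorn=33 Hollowpine=31 Juniper=25 → close Elkhorn (overflow 20)
  33÷3 = 11 each, +1 to first 0
Round 5: Ashgrove=39 Hollowpine=42 Juniper=36 → close Hollowpine (overflow 29)
  42÷2 = 21 each, +1 to first 0
Round 6: Ashgrove=60 Juniper=57 → close Ashgrove (overflow 49)
  60÷1 = 60 each, +1 to first 0

Closure order: Cedarfen, Briarlake, Ironridge, Elkhorn, Hollowpine, Ashgrove
Last habitat: Juniper with 117 animals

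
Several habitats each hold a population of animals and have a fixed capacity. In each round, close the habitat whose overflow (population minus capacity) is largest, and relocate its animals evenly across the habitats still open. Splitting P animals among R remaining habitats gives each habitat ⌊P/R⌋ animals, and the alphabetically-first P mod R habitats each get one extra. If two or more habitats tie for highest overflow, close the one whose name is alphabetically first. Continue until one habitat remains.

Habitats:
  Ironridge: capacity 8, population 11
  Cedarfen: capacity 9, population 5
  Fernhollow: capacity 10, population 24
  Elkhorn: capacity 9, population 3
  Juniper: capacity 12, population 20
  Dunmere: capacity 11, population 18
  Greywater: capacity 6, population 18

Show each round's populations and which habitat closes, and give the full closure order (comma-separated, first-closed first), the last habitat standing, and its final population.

Round 1: Cedarfen=5 Dunmere=18 Elkhorn=3 Fernhollow=24 Greywater=18 Ironridge=11 Juniper=20 → close Fernhollow (overflow 14)
  24÷6 = 4 each, +1 to first 0
Round 2: Cedarfen=9 Dunmere=22 Elkhorn=7 Greywater=22 Ironridge=15 Juniper=24 → close Greywater (overflow 16)
  22÷5 = 4 each, +1 to first 2
Round 3: Cedarfen=14 Dunmere=27 Elkhorn=11 Ironridge=19 Juniper=28 → close Dunmere (overflow 16)
  27÷4 = 6 each, +1 to first 3
Round 4: Cedarfen=21 Elkhorn=18 Ironridge=26 Juniper=34 → close Juniper (overflow 22)
  34÷3 = 11 each, +1 to first 1
Round 5: Cedarfen=33 Elkhorn=29 Ironridge=37 → close Ironridge (overflow 29)
  37÷2 = 18 each, +1 to first 1
Round 6: Cedarfen=52 Elkhorn=47 → close Cedarfen (overflow 43)
  52÷1 = 52 each, +1 to first 0

Closure order: Fernhollow, Greywater, Dunmere, Juniper, Ironridge, Cedarfen
Last habitat: Elkhorn with 99 animals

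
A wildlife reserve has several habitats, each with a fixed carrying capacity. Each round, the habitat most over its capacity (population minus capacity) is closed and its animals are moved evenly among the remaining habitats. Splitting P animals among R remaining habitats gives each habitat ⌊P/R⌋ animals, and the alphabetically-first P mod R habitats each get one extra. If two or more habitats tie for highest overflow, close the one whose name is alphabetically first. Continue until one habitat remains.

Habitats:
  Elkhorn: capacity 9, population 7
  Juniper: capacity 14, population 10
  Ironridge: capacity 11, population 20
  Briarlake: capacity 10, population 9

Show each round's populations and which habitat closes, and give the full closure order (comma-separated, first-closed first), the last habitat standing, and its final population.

Closure order: Ironridge, Briarlake, Elkhorn
Last habitat: Juniper with 46 animals

Round 1: Briarlake=9 Elkhorn=7 Ironridge=20 Juniper=10 → close Ironridge (overflow 9)
  20÷3 = 6 each, +1 to first 2
Round 2: Briarlake=16 Elkhorn=14 Juniper=16 → close Briarlake (overflow 6)
  16÷2 = 8 each, +1 to first 0
Round 3: Elkhorn=22 Juniper=24 → close Elkhorn (overflow 13)
  22÷1 = 22 each, +1 to first 0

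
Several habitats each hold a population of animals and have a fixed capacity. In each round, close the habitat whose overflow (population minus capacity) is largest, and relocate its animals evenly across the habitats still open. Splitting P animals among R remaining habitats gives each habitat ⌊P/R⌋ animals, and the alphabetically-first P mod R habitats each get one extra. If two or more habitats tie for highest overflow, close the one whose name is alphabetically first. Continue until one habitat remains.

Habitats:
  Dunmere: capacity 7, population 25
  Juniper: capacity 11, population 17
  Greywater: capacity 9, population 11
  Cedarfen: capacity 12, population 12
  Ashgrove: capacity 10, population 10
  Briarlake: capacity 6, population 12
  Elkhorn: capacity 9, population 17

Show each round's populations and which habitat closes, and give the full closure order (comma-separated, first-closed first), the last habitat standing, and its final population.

Round 1: Ashgrove=10 Briarlake=12 Cedarfen=12 Dunmere=25 Elkhorn=17 Greywater=11 Juniper=17 → close Dunmere (overflow 18)
  25÷6 = 4 each, +1 to first 1
Round 2: Ashgrove=15 Briarlake=16 Cedarfen=16 Elkhorn=21 Greywater=15 Juniper=21 → close Elkhorn (overflow 12)
  21÷5 = 4 each, +1 to first 1
Round 3: Ashgrove=20 Briarlake=20 Cedarfen=20 Greywater=19 Juniper=25 → close Briarlake (overflow 14)
  20÷4 = 5 each, +1 to first 0
Round 4: Ashgrove=25 Cedarfen=25 Greywater=24 Juniper=30 → close Juniper (overflow 19)
  30÷3 = 10 each, +1 to first 0
Round 5: Ashgrove=35 Cedarfen=35 Greywater=34 → close Ashgrove (overflow 25)
  35÷2 = 17 each, +1 to first 1
Round 6: Cedarfen=53 Greywater=51 → close Greywater (overflow 42)
  51÷1 = 51 each, +1 to first 0

Closure order: Dunmere, Elkhorn, Briarlake, Juniper, Ashgrove, Greywater
Last habitat: Cedarfen with 104 animals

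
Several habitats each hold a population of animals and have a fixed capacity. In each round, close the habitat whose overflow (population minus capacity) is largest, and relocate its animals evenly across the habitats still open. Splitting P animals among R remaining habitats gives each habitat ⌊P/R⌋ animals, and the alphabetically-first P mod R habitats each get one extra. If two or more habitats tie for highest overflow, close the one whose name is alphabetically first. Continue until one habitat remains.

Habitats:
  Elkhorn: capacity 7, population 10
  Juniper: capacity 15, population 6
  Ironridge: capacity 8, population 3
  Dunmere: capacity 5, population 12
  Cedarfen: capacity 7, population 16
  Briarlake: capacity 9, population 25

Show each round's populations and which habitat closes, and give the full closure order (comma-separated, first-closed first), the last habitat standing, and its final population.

Closure order: Briarlake, Cedarfen, Dunmere, Elkhorn, Ironridge
Last habitat: Juniper with 72 animals

Round 1: Briarlake=25 Cedarfen=16 Dunmere=12 Elkhorn=10 Ironridge=3 Juniper=6 → close Briarlake (overflow 16)
  25÷5 = 5 each, +1 to first 0
Round 2: Cedarfen=21 Dunmere=17 Elkhorn=15 Ironridge=8 Juniper=11 → close Cedarfen (overflow 14)
  21÷4 = 5 each, +1 to first 1
Round 3: Dunmere=23 Elkhorn=20 Ironridge=13 Juniper=16 → close Dunmere (overflow 18)
  23÷3 = 7 each, +1 to first 2
Round 4: Elkhorn=28 Ironridge=21 Juniper=23 → close Elkhorn (overflow 21)
  28÷2 = 14 each, +1 to first 0
Round 5: Ironridge=35 Juniper=37 → close Ironridge (overflow 27)
  35÷1 = 35 each, +1 to first 0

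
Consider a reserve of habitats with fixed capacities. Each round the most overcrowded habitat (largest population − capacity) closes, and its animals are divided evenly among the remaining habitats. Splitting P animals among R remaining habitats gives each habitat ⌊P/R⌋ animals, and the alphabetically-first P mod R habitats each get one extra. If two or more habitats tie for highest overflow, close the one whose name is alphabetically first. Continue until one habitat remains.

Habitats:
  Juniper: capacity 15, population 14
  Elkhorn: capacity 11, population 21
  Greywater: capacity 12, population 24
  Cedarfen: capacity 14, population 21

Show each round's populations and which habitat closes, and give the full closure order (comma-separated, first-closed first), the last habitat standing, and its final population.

Closure order: Greywater, Elkhorn, Cedarfen
Last habitat: Juniper with 80 animals

Round 1: Cedarfen=21 Elkhorn=21 Greywater=24 Juniper=14 → close Greywater (overflow 12)
  24÷3 = 8 each, +1 to first 0
Round 2: Cedarfen=29 Elkhorn=29 Juniper=22 → close Elkhorn (overflow 18)
  29÷2 = 14 each, +1 to first 1
Round 3: Cedarfen=44 Juniper=36 → close Cedarfen (overflow 30)
  44÷1 = 44 each, +1 to first 0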